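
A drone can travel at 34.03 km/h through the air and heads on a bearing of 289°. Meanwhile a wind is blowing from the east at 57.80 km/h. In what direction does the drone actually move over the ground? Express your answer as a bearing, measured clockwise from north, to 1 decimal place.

Taking east as x and north as y: velocity relative to the air = (-32.176, 11.079) km/h; the air relative to ground = (-57.800, 0.000) km/h.
Velocity relative to ground = (-32.176, 11.079) + (-57.800, 0.000) = (-89.976, 11.079) km/h.
Bearing = atan2(-89.98, 11.08) = 277.02° clockwise from north.

277.0°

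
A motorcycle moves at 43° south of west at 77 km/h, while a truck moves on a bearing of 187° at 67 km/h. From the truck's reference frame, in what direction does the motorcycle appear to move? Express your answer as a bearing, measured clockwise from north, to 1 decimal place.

286.2°

Taking east as x and north as y: motorcycle velocity = (-56.314, -52.514) km/h; truck velocity = (-8.165, -66.501) km/h.
Velocity of motorcycle relative to truck = (-56.314, -52.514) − (-8.165, -66.501) = (-48.149, 13.987) km/h.
Bearing = atan2(-48.15, 13.99) = 286.20° clockwise from north.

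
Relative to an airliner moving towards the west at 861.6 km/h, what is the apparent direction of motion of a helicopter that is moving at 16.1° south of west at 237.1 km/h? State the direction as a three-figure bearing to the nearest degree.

096°

Taking east as x and north as y: helicopter velocity = (-227.801, -65.751) km/h; airliner velocity = (-861.600, 0.000) km/h.
Velocity of helicopter relative to airliner = (-227.801, -65.751) − (-861.600, 0.000) = (633.799, -65.751) km/h.
Bearing = atan2(633.80, -65.75) = 95.92° clockwise from north.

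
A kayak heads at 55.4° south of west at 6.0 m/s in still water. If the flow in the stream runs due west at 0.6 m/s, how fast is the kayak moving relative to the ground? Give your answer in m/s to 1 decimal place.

6.4 m/s

Taking east as x and north as y: velocity relative to the water = (-3.407, -4.939) m/s; the water relative to ground = (-0.600, 0.000) m/s.
Velocity relative to ground = (-3.407, -4.939) + (-0.600, 0.000) = (-4.007, -4.939) m/s.
Speed = |(-4.007, -4.939)| = 6.360 m/s.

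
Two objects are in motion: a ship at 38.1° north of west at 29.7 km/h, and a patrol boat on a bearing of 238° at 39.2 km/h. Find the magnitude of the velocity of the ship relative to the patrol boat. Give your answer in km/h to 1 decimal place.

40.3 km/h

Taking east as x and north as y: ship velocity = (-23.372, 18.326) km/h; patrol boat velocity = (-33.243, -20.773) km/h.
Velocity of ship relative to patrol boat = (-23.372, 18.326) − (-33.243, -20.773) = (9.872, 39.099) km/h.
Magnitude = |(9.872, 39.099)| = 40.326 km/h.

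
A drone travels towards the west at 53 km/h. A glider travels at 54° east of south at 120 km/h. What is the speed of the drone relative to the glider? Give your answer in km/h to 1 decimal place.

Taking east as x and north as y: drone velocity = (-53.000, 0.000) km/h; glider velocity = (97.082, -70.534) km/h.
Velocity of drone relative to glider = (-53.000, 0.000) − (97.082, -70.534) = (-150.082, 70.534) km/h.
Magnitude = |(-150.082, 70.534)| = 165.830 km/h.

165.8 km/h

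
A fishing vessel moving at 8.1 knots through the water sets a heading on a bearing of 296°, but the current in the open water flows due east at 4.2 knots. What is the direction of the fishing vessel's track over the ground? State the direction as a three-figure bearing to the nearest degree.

319°

Taking east as x and north as y: velocity relative to the water = (-7.280, 3.551) knots; the water relative to ground = (4.200, 0.000) knots.
Velocity relative to ground = (-7.280, 3.551) + (4.200, 0.000) = (-3.080, 3.551) knots.
Bearing = atan2(-3.08, 3.55) = 319.06° clockwise from north.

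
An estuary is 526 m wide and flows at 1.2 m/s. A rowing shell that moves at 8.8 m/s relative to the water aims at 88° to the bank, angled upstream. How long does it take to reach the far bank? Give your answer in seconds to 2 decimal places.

59.81 s

The component of the rowing shell's velocity perpendicular to the bank is 8.8 × sin 88° = 8.795 m/s.
The flow acts along the bank and has no component across it.
Time = 526 / 8.795 = 59.809 s.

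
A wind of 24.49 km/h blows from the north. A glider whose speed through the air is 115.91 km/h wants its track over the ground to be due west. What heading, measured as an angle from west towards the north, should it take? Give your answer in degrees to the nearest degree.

The wind pushes perpendicular to the desired track; the heading must have a component into the wind equal to 24.49 km/h: 115.91 sin θ = 24.49.
sin θ = 0.2113, so θ = 12.198°.

12°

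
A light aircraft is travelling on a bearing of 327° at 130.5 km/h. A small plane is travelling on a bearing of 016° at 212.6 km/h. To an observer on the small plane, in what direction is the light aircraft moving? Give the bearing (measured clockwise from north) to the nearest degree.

234°

Taking east as x and north as y: light aircraft velocity = (-71.075, 109.447) km/h; small plane velocity = (58.601, 204.364) km/h.
Velocity of light aircraft relative to small plane = (-71.075, 109.447) − (58.601, 204.364) = (-129.676, -94.918) km/h.
Bearing = atan2(-129.68, -94.92) = 233.80° clockwise from north.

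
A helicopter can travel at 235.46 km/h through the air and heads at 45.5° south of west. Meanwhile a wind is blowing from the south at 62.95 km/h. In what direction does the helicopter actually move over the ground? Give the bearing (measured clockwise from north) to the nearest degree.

Taking east as x and north as y: velocity relative to the air = (-165.036, -167.942) km/h; the air relative to ground = (0.000, 62.950) km/h.
Velocity relative to ground = (-165.036, -167.942) + (0.000, 62.950) = (-165.036, -104.992) km/h.
Bearing = atan2(-165.04, -104.99) = 237.54° clockwise from north.

238°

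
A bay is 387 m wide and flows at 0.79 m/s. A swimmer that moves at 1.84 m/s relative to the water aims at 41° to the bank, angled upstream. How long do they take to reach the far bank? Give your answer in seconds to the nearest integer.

The component of the swimmer's velocity perpendicular to the bank is 1.84 × sin 41° = 1.207 m/s.
Only the cross-stream component determines the crossing time; the current contributes nothing perpendicular to the bank.
Time = 387 / 1.207 = 320.590 s.

321 s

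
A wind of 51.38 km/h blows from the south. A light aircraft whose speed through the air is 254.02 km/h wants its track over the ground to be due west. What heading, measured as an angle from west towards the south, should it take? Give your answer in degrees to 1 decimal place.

The wind pushes perpendicular to the desired track; the heading must have a component into the wind equal to 51.38 km/h: 254.02 sin θ = 51.38.
sin θ = 0.2023, so θ = 11.670°.

11.7°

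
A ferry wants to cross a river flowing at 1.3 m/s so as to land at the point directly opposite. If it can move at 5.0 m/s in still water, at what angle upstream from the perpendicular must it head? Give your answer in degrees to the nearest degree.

To cancel the current, the upstream component of the ferry's velocity must equal the flow: 5.0 sin θ = 1.3.
sin θ = 1.3 / 5.0 = 0.2600.
θ = arcsin(0.2600) = 15.070°.

15°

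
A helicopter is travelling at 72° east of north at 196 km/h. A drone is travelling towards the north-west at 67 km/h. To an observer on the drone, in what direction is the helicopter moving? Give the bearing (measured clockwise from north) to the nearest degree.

Taking east as x and north as y: helicopter velocity = (186.407, 60.567) km/h; drone velocity = (-47.376, 47.376) km/h.
Velocity of helicopter relative to drone = (186.407, 60.567) − (-47.376, 47.376) = (233.783, 13.191) km/h.
Bearing = atan2(233.78, 13.19) = 86.77° clockwise from north.

087°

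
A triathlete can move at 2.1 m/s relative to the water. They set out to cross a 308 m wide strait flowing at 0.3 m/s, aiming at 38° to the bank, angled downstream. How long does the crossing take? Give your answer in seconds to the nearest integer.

238 s

The component of the triathlete's velocity perpendicular to the bank is 2.1 × sin 38° = 1.293 m/s.
Only the cross-stream component determines the crossing time; the current contributes nothing perpendicular to the bank.
Time = 308 / 1.293 = 238.226 s.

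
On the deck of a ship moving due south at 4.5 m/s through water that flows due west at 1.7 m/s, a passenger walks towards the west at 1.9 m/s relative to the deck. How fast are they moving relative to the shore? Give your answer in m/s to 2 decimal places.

In east/north components (m/s): passenger relative to ship = (-1.900, 0.000); ship relative to water = (0.000, -4.500); water relative to ground = (-1.700, 0.000).
Sum = (-3.600, -4.500) m/s.
Speed = |(-3.600, -4.500)| = 5.763 m/s.

5.76 m/s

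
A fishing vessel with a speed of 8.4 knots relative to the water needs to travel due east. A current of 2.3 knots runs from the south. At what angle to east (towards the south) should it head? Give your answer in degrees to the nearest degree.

16°

The current pushes perpendicular to the desired track; the heading must have a component into the current equal to 2.3 knots: 8.4 sin θ = 2.3.
sin θ = 0.2738, so θ = 15.891°.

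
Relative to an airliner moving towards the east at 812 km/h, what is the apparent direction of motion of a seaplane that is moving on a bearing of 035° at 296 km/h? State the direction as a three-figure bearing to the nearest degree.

Taking east as x and north as y: seaplane velocity = (169.779, 242.469) km/h; airliner velocity = (812.000, 0.000) km/h.
Velocity of seaplane relative to airliner = (169.779, 242.469) − (812.000, 0.000) = (-642.221, 242.469) km/h.
Bearing = atan2(-642.22, 242.47) = 290.68° clockwise from north.

291°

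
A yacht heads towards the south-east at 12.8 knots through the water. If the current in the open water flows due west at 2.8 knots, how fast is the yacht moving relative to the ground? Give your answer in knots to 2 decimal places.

Taking east as x and north as y: velocity relative to the water = (9.051, -9.051) knots; the water relative to ground = (-2.800, 0.000) knots.
Velocity relative to ground = (9.051, -9.051) + (-2.800, 0.000) = (6.251, -9.051) knots.
Speed = |(6.251, -9.051)| = 11.000 knots.

11.00 knots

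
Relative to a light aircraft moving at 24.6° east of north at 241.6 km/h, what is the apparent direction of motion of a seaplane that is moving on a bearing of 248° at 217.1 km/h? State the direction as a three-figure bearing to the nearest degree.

225°

Taking east as x and north as y: seaplane velocity = (-201.292, -81.327) km/h; light aircraft velocity = (100.573, 219.671) km/h.
Velocity of seaplane relative to light aircraft = (-201.292, -81.327) − (100.573, 219.671) = (-301.865, -300.999) km/h.
Bearing = atan2(-301.87, -301.00) = 225.08° clockwise from north.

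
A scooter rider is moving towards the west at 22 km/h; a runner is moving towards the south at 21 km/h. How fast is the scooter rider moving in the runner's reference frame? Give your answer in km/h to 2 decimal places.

30.41 km/h

Taking east as x and north as y: scooter rider velocity = (-22.000, 0.000) km/h; runner velocity = (0.000, -21.000) km/h.
Velocity of scooter rider relative to runner = (-22.000, 0.000) − (0.000, -21.000) = (-22.000, 21.000) km/h.
Magnitude = |(-22.000, 21.000)| = 30.414 km/h.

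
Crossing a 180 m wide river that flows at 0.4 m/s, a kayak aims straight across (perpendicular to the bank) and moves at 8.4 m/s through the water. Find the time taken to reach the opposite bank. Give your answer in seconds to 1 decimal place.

The component of the kayak's velocity perpendicular to the bank is 8.4 m/s.
Only the cross-stream component determines the crossing time; the current contributes nothing perpendicular to the bank.
Time = 180 / 8.400 = 21.429 s.

21.4 s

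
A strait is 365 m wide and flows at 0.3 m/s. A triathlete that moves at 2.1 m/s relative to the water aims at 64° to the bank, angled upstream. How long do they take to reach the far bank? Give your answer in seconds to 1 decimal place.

The component of the triathlete's velocity perpendicular to the bank is 2.1 × sin 64° = 1.887 m/s.
The flow acts along the bank and has no component across it.
Time = 365 / 1.887 = 193.381 s.

193.4 s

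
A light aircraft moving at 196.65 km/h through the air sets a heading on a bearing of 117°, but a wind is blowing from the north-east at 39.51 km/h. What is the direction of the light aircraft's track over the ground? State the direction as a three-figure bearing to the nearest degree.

129°

Taking east as x and north as y: velocity relative to the air = (175.216, -89.277) km/h; the air relative to ground = (-27.938, -27.938) km/h.
Velocity relative to ground = (175.216, -89.277) + (-27.938, -27.938) = (147.279, -117.215) km/h.
Bearing = atan2(147.28, -117.22) = 128.52° clockwise from north.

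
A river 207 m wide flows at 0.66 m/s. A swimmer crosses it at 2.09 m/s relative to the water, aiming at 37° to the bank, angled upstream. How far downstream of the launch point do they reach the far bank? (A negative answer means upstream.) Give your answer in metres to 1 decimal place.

-166.1 m

Perpendicular speed = 1.258 m/s; crossing time = 207 / 1.258 = 164.574 s.
Net downstream speed = -1.009 m/s.
Drift = -1.009 × 164.574 = -166.079 m (upstream).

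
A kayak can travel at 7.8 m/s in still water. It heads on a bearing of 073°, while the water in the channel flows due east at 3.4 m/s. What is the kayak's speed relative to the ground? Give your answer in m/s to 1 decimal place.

Taking east as x and north as y: velocity relative to the water = (7.459, 2.280) m/s; the water relative to ground = (3.400, 0.000) m/s.
Velocity relative to ground = (7.459, 2.280) + (3.400, 0.000) = (10.859, 2.280) m/s.
Speed = |(10.859, 2.280)| = 11.096 m/s.

11.1 m/s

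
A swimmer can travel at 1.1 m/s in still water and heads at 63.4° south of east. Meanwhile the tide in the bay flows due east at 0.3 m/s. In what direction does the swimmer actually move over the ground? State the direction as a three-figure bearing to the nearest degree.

141°

Taking east as x and north as y: velocity relative to the water = (0.493, -0.984) m/s; the water relative to ground = (0.300, 0.000) m/s.
Velocity relative to ground = (0.493, -0.984) + (0.300, 0.000) = (0.793, -0.984) m/s.
Bearing = atan2(0.79, -0.98) = 141.14° clockwise from north.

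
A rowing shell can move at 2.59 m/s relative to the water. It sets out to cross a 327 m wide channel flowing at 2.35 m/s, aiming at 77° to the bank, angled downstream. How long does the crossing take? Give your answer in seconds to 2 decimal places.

The component of the rowing shell's velocity perpendicular to the bank is 2.59 × sin 77° = 2.524 m/s.
The current is parallel to the bank, so it does not affect the crossing time.
Time = 327 / 2.524 = 129.576 s.

129.58 s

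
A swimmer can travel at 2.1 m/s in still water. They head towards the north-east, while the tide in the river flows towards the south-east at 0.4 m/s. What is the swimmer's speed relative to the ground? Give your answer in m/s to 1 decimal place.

2.1 m/s

Taking east as x and north as y: velocity relative to the water = (1.485, 1.485) m/s; the water relative to ground = (0.283, -0.283) m/s.
Velocity relative to ground = (1.485, 1.485) + (0.283, -0.283) = (1.768, 1.202) m/s.
Speed = |(1.768, 1.202)| = 2.138 m/s.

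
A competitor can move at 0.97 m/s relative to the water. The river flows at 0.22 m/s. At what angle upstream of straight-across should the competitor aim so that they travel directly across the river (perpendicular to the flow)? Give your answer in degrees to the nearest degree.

13°

To cancel the current, the upstream component of the competitor's velocity must equal the flow: 0.97 sin θ = 0.22.
sin θ = 0.22 / 0.97 = 0.2268.
θ = arcsin(0.2268) = 13.109°.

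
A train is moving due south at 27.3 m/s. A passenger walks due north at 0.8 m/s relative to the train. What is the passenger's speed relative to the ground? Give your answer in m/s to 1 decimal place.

26.5 m/s

Taking east as x and north as y: train velocity = (0.000, -27.300) m/s; passenger velocity relative to train = (0.000, 0.800) m/s.
Velocity relative to ground = (0.000, -27.300) + (0.000, 0.800) = (0.000, -26.500) m/s.
Speed = |(0.000, -26.500)| = 26.500 m/s.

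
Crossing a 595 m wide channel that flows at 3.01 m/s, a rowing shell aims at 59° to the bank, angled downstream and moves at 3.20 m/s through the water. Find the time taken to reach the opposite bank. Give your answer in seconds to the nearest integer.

The component of the rowing shell's velocity perpendicular to the bank is 3.20 × sin 59° = 2.743 m/s.
Only the cross-stream component determines the crossing time; the current contributes nothing perpendicular to the bank.
Time = 595 / 2.743 = 216.921 s.

217 s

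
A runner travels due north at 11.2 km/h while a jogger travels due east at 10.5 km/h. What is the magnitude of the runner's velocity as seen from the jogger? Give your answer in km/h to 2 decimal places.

15.35 km/h

Taking east as x and north as y: runner velocity = (0.000, 11.200) km/h; jogger velocity = (10.500, 0.000) km/h.
Velocity of runner relative to jogger = (0.000, 11.200) − (10.500, 0.000) = (-10.500, 11.200) km/h.
Magnitude = |(-10.500, 11.200)| = 15.352 km/h.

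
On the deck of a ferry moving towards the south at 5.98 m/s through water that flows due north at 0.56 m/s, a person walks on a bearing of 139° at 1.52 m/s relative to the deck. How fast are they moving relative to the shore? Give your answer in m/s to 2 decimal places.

6.64 m/s

In east/north components (m/s): person relative to ferry = (0.997, -1.147); ferry relative to water = (0.000, -5.980); water relative to ground = (0.000, 0.560).
Sum = (0.997, -6.567) m/s.
Speed = |(0.997, -6.567)| = 6.642 m/s.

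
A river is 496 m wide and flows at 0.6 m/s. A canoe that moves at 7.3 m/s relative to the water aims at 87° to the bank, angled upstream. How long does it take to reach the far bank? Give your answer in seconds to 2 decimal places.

68.04 s

The component of the canoe's velocity perpendicular to the bank is 7.3 × sin 87° = 7.290 m/s.
Only the cross-stream component determines the crossing time; the current contributes nothing perpendicular to the bank.
Time = 496 / 7.290 = 68.038 s.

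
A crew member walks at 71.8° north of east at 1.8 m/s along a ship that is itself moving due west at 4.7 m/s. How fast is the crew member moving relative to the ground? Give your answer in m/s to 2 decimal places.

Taking east as x and north as y: ship velocity = (-4.700, 0.000) m/s; crew member velocity relative to ship = (0.562, 1.710) m/s.
Velocity relative to ground = (-4.700, 0.000) + (0.562, 1.710) = (-4.138, 1.710) m/s.
Speed = |(-4.138, 1.710)| = 4.477 m/s.

4.48 m/s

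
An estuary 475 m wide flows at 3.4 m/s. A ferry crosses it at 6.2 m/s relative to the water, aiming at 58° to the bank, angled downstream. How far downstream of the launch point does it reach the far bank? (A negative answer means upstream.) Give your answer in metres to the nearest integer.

604 m

Perpendicular speed = 5.258 m/s; crossing time = 475 / 5.258 = 90.340 s.
Net downstream speed = 6.685 m/s.
Drift = 6.685 × 90.340 = 603.970 m (downstream).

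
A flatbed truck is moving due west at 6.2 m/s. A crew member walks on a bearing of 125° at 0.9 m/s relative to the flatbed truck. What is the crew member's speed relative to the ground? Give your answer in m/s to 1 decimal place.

5.5 m/s

Taking east as x and north as y: flatbed truck velocity = (-6.200, 0.000) m/s; crew member velocity relative to flatbed truck = (0.737, -0.516) m/s.
Velocity relative to ground = (-6.200, 0.000) + (0.737, -0.516) = (-5.463, -0.516) m/s.
Speed = |(-5.463, -0.516)| = 5.487 m/s.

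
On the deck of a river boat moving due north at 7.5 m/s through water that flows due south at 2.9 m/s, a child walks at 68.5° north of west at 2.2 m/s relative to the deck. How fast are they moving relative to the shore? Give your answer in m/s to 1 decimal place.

In east/north components (m/s): child relative to river boat = (-0.806, 2.047); river boat relative to water = (0.000, 7.500); water relative to ground = (0.000, -2.900).
Sum = (-0.806, 6.647) m/s.
Speed = |(-0.806, 6.647)| = 6.696 m/s.

6.7 m/s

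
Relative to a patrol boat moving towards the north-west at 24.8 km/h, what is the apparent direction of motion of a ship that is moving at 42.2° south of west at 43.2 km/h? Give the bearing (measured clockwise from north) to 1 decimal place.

197.3°

Taking east as x and north as y: ship velocity = (-32.003, -29.018) km/h; patrol boat velocity = (-17.536, 17.536) km/h.
Velocity of ship relative to patrol boat = (-32.003, -29.018) − (-17.536, 17.536) = (-14.467, -46.555) km/h.
Bearing = atan2(-14.47, -46.55) = 197.26° clockwise from north.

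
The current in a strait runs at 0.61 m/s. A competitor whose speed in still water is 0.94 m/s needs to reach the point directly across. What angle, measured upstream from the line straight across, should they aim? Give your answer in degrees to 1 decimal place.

To cancel the current, the upstream component of the competitor's velocity must equal the flow: 0.94 sin θ = 0.61.
sin θ = 0.61 / 0.94 = 0.6489.
θ = arcsin(0.6489) = 40.461°.

40.5°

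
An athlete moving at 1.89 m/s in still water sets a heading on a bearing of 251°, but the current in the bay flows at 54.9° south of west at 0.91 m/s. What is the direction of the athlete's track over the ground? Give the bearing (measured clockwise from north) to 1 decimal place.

239.5°

Taking east as x and north as y: velocity relative to the water = (-1.787, -0.615) m/s; the water relative to ground = (-0.523, -0.745) m/s.
Velocity relative to ground = (-1.787, -0.615) + (-0.523, -0.745) = (-2.310, -1.360) m/s.
Bearing = atan2(-2.31, -1.36) = 239.52° clockwise from north.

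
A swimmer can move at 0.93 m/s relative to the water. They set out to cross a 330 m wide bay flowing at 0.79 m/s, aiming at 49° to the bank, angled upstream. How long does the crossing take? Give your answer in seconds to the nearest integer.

The component of the swimmer's velocity perpendicular to the bank is 0.93 × sin 49° = 0.702 m/s.
Only the cross-stream component determines the crossing time; the current contributes nothing perpendicular to the bank.
Time = 330 / 0.702 = 470.166 s.

470 s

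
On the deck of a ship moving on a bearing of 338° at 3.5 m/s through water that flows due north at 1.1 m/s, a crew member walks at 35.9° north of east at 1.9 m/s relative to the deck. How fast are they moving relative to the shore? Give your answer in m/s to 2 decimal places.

In east/north components (m/s): crew member relative to ship = (1.539, 1.114); ship relative to water = (-1.311, 3.245); water relative to ground = (0.000, 1.100).
Sum = (0.228, 5.459) m/s.
Speed = |(0.228, 5.459)| = 5.464 m/s.

5.46 m/s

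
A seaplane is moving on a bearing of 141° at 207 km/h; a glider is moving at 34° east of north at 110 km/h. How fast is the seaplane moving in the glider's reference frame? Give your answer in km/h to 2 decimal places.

261.27 km/h

Taking east as x and north as y: seaplane velocity = (130.269, -160.869) km/h; glider velocity = (61.511, 91.194) km/h.
Velocity of seaplane relative to glider = (130.269, -160.869) − (61.511, 91.194) = (68.758, -252.063) km/h.
Magnitude = |(68.758, -252.063)| = 261.273 km/h.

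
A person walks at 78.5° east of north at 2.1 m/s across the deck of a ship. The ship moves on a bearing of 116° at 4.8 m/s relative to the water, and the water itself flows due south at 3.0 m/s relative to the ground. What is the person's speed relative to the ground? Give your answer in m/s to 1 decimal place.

7.9 m/s

In east/north components (m/s): person relative to ship = (2.058, 0.419); ship relative to water = (4.314, -2.104); water relative to ground = (0.000, -3.000).
Sum = (6.372, -4.686) m/s.
Speed = |(6.372, -4.686)| = 7.909 m/s.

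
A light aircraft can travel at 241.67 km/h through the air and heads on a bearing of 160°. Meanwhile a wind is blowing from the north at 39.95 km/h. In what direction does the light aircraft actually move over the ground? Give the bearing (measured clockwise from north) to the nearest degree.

163°

Taking east as x and north as y: velocity relative to the air = (82.656, -227.096) km/h; the air relative to ground = (0.000, -39.950) km/h.
Velocity relative to ground = (82.656, -227.096) + (0.000, -39.950) = (82.656, -267.046) km/h.
Bearing = atan2(82.66, -267.05) = 162.80° clockwise from north.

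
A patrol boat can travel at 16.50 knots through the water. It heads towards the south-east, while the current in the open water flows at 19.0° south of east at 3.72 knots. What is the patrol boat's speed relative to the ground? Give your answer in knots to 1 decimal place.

19.9 knots

Taking east as x and north as y: velocity relative to the water = (11.667, -11.667) knots; the water relative to ground = (3.517, -1.211) knots.
Velocity relative to ground = (11.667, -11.667) + (3.517, -1.211) = (15.185, -12.878) knots.
Speed = |(15.185, -12.878)| = 19.910 knots.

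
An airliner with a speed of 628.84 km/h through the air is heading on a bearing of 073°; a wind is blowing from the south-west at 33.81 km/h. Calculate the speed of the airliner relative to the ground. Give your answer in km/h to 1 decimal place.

Taking east as x and north as y: velocity relative to the air = (601.363, 183.855) km/h; the air relative to ground = (23.907, 23.907) km/h.
Velocity relative to ground = (601.363, 183.855) + (23.907, 23.907) = (625.270, 207.762) km/h.
Speed = |(625.270, 207.762)| = 658.884 km/h.

658.9 km/h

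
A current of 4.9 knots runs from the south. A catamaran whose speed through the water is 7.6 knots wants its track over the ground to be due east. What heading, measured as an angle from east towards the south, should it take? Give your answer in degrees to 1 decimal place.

The current pushes perpendicular to the desired track; the heading must have a component into the current equal to 4.9 knots: 7.6 sin θ = 4.9.
sin θ = 0.6447, so θ = 40.146°.

40.1°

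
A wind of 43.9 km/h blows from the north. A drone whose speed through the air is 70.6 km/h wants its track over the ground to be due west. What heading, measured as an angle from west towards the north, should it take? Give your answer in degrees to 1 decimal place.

38.4°

The wind pushes perpendicular to the desired track; the heading must have a component into the wind equal to 43.9 km/h: 70.6 sin θ = 43.9.
sin θ = 0.6218, so θ = 38.449°.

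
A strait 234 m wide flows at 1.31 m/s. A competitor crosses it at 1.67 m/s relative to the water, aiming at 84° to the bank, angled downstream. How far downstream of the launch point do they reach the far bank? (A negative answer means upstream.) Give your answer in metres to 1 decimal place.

209.2 m

Perpendicular speed = 1.661 m/s; crossing time = 234 / 1.661 = 140.892 s.
Net downstream speed = 1.485 m/s.
Drift = 1.485 × 140.892 = 209.162 m (downstream).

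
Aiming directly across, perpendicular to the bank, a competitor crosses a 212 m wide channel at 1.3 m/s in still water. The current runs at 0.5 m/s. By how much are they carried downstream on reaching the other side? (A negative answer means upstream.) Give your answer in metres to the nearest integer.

Perpendicular speed = 1.300 m/s; crossing time = 212 / 1.300 = 163.077 s.
Net downstream speed = 0.500 m/s.
Drift = 0.500 × 163.077 = 81.538 m (downstream).

82 m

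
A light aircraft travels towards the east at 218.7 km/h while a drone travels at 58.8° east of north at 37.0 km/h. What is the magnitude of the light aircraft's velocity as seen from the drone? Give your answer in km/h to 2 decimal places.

Taking east as x and north as y: light aircraft velocity = (218.700, 0.000) km/h; drone velocity = (31.648, 19.167) km/h.
Velocity of light aircraft relative to drone = (218.700, 0.000) − (31.648, 19.167) = (187.052, -19.167) km/h.
Magnitude = |(187.052, -19.167)| = 188.031 km/h.

188.03 km/h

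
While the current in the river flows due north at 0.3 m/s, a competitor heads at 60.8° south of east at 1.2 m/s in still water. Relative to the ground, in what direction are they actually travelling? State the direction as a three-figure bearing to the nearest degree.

142°

Taking east as x and north as y: velocity relative to the water = (0.585, -1.048) m/s; the water relative to ground = (0.000, 0.300) m/s.
Velocity relative to ground = (0.585, -1.048) + (0.000, 0.300) = (0.585, -0.748) m/s.
Bearing = atan2(0.59, -0.75) = 141.93° clockwise from north.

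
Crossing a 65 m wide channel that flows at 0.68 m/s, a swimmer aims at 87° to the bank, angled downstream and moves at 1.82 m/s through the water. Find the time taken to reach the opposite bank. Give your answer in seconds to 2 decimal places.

The component of the swimmer's velocity perpendicular to the bank is 1.82 × sin 87° = 1.818 m/s.
The flow acts along the bank and has no component across it.
Time = 65 / 1.818 = 35.763 s.

35.76 s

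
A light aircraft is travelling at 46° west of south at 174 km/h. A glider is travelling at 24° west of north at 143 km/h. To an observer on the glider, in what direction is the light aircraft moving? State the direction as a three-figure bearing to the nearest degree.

195°

Taking east as x and north as y: light aircraft velocity = (-125.165, -120.871) km/h; glider velocity = (-58.163, 130.637) km/h.
Velocity of light aircraft relative to glider = (-125.165, -120.871) − (-58.163, 130.637) = (-67.002, -251.508) km/h.
Bearing = atan2(-67.00, -251.51) = 194.92° clockwise from north.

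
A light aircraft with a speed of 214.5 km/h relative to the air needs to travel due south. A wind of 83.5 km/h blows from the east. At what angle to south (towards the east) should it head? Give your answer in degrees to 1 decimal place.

The wind pushes perpendicular to the desired track; the heading must have a component into the wind equal to 83.5 km/h: 214.5 sin θ = 83.5.
sin θ = 0.3893, so θ = 22.910°.

22.9°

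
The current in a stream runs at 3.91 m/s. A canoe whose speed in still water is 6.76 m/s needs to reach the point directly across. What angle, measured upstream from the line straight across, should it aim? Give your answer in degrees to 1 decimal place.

To cancel the current, the upstream component of the canoe's velocity must equal the flow: 6.76 sin θ = 3.91.
sin θ = 3.91 / 6.76 = 0.5784.
θ = arcsin(0.5784) = 35.338°.

35.3°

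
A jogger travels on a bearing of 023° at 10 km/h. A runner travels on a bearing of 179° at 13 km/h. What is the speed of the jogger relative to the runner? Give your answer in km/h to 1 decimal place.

22.5 km/h

Taking east as x and north as y: jogger velocity = (3.907, 9.205) km/h; runner velocity = (0.227, -12.998) km/h.
Velocity of jogger relative to runner = (3.907, 9.205) − (0.227, -12.998) = (3.680, 22.203) km/h.
Magnitude = |(3.680, 22.203)| = 22.506 km/h.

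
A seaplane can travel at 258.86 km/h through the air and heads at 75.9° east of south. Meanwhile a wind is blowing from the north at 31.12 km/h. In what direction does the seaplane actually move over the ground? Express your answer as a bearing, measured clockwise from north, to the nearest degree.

Taking east as x and north as y: velocity relative to the air = (251.061, -63.062) km/h; the air relative to ground = (0.000, -31.120) km/h.
Velocity relative to ground = (251.061, -63.062) + (0.000, -31.120) = (251.061, -94.182) km/h.
Bearing = atan2(251.06, -94.18) = 110.56° clockwise from north.

111°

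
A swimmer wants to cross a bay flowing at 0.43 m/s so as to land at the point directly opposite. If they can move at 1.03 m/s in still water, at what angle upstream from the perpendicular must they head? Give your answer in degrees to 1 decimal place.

24.7°

To cancel the current, the upstream component of the swimmer's velocity must equal the flow: 1.03 sin θ = 0.43.
sin θ = 0.43 / 1.03 = 0.4175.
θ = arcsin(0.4175) = 24.675°.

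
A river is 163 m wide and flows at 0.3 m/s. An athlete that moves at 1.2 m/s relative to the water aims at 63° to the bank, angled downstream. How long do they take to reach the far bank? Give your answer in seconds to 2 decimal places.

The component of the athlete's velocity perpendicular to the bank is 1.2 × sin 63° = 1.069 m/s.
The current is parallel to the bank, so it does not affect the crossing time.
Time = 163 / 1.069 = 152.449 s.

152.45 s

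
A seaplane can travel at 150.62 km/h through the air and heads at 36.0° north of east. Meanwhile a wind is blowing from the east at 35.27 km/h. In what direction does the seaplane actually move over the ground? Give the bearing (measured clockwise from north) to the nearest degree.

044°

Taking east as x and north as y: velocity relative to the air = (121.854, 88.532) km/h; the air relative to ground = (-35.270, 0.000) km/h.
Velocity relative to ground = (121.854, 88.532) + (-35.270, 0.000) = (86.584, 88.532) km/h.
Bearing = atan2(86.58, 88.53) = 44.36° clockwise from north.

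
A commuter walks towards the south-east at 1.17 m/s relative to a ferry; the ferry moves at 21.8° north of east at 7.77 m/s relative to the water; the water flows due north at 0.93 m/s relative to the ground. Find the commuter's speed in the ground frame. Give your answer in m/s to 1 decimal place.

In east/north components (m/s): commuter relative to ferry = (0.827, -0.827); ferry relative to water = (7.214, 2.886); water relative to ground = (0.000, 0.930).
Sum = (8.042, 2.988) m/s.
Speed = |(8.042, 2.988)| = 8.579 m/s.

8.6 m/s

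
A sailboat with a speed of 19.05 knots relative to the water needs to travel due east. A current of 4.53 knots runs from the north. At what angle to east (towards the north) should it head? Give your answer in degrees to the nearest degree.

The current pushes perpendicular to the desired track; the heading must have a component into the current equal to 4.53 knots: 19.05 sin θ = 4.53.
sin θ = 0.2378, so θ = 13.756°.

14°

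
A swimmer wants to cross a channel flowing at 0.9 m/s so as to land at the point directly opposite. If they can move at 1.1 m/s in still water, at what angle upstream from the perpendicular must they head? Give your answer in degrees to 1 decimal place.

54.9°

To cancel the current, the upstream component of the swimmer's velocity must equal the flow: 1.1 sin θ = 0.9.
sin θ = 0.9 / 1.1 = 0.8182.
θ = arcsin(0.8182) = 54.903°.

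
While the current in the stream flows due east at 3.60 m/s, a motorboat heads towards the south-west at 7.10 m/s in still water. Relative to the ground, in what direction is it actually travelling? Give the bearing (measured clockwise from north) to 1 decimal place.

195.8°

Taking east as x and north as y: velocity relative to the water = (-5.020, -5.020) m/s; the water relative to ground = (3.600, 0.000) m/s.
Velocity relative to ground = (-5.020, -5.020) + (3.600, 0.000) = (-1.420, -5.020) m/s.
Bearing = atan2(-1.42, -5.02) = 195.80° clockwise from north.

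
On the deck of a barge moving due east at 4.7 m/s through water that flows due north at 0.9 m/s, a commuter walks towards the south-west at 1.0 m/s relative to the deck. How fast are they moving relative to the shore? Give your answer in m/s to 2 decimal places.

4.00 m/s

In east/north components (m/s): commuter relative to barge = (-0.707, -0.707); barge relative to water = (4.700, 0.000); water relative to ground = (0.000, 0.900).
Sum = (3.993, 0.193) m/s.
Speed = |(3.993, 0.193)| = 3.998 m/s.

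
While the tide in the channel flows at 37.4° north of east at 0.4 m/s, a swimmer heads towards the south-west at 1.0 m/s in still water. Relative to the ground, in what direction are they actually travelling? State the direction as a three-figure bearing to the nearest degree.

Taking east as x and north as y: velocity relative to the water = (-0.707, -0.707) m/s; the water relative to ground = (0.318, 0.243) m/s.
Velocity relative to ground = (-0.707, -0.707) + (0.318, 0.243) = (-0.389, -0.464) m/s.
Bearing = atan2(-0.39, -0.46) = 219.99° clockwise from north.

220°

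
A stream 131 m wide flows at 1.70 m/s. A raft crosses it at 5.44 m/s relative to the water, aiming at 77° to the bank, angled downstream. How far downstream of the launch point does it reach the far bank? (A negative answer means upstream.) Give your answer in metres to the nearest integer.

72 m

Perpendicular speed = 5.301 m/s; crossing time = 131 / 5.301 = 24.714 s.
Net downstream speed = 2.924 m/s.
Drift = 2.924 × 24.714 = 72.258 m (downstream).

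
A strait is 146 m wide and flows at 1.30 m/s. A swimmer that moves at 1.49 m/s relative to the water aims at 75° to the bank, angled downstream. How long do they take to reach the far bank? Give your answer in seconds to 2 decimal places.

101.44 s

The component of the swimmer's velocity perpendicular to the bank is 1.49 × sin 75° = 1.439 m/s.
The current is parallel to the bank, so it does not affect the crossing time.
Time = 146 / 1.439 = 101.443 s.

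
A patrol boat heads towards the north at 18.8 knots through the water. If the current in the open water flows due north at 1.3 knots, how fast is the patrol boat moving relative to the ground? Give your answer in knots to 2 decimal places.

20.10 knots

Taking east as x and north as y: velocity relative to the water = (0.000, 18.800) knots; the water relative to ground = (0.000, 1.300) knots.
Velocity relative to ground = (0.000, 18.800) + (0.000, 1.300) = (0.000, 20.100) knots.
Speed = |(0.000, 20.100)| = 20.100 knots.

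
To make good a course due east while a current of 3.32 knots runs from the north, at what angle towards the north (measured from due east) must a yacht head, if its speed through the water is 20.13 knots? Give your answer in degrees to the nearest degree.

9°

The current pushes perpendicular to the desired track; the heading must have a component into the current equal to 3.32 knots: 20.13 sin θ = 3.32.
sin θ = 0.1649, so θ = 9.493°.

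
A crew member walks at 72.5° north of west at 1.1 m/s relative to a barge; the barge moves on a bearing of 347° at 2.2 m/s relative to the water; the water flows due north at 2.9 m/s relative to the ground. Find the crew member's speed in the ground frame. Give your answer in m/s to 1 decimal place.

6.1 m/s

In east/north components (m/s): crew member relative to barge = (-0.331, 1.049); barge relative to water = (-0.495, 2.144); water relative to ground = (0.000, 2.900).
Sum = (-0.826, 6.093) m/s.
Speed = |(-0.826, 6.093)| = 6.148 m/s.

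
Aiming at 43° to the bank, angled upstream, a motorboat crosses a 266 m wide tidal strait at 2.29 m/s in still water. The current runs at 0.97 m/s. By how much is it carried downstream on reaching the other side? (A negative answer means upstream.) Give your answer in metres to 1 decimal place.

Perpendicular speed = 1.562 m/s; crossing time = 266 / 1.562 = 170.319 s.
Net downstream speed = -0.705 m/s.
Drift = -0.705 × 170.319 = -120.041 m (upstream).

-120.0 m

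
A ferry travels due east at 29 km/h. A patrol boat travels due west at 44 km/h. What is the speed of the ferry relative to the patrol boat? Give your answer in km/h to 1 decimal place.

Taking east as x and north as y: ferry velocity = (29.000, 0.000) km/h; patrol boat velocity = (-44.000, 0.000) km/h.
Velocity of ferry relative to patrol boat = (29.000, 0.000) − (-44.000, 0.000) = (73.000, 0.000) km/h.
Magnitude = |(73.000, 0.000)| = 73.000 km/h.

73.0 km/h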